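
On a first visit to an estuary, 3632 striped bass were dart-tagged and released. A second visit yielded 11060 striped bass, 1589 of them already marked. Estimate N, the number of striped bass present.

If marked individuals mix randomly, R/C ≈ M/N, giving N ≈ M·C/R.
N = (3632 × 11060) / 1589 = 40169920 / 1589 = 25280

N = 25,280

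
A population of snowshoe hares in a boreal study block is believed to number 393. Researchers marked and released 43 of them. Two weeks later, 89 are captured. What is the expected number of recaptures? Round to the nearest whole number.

expected recaptures ≈ 10

Expected recaptures E[R] = M·C / N.
E[R] = 43 × 89 / 393 = 3827 / 393 ≈ 9.7 → 10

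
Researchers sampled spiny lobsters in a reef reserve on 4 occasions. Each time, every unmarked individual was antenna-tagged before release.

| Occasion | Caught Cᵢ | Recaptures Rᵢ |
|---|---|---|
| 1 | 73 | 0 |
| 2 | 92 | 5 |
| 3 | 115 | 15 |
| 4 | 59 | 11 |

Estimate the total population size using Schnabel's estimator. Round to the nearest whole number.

Marked at large before each occasion: Mᵢ = Σⱼ<ᵢ (Cⱼ − Rⱼ) → M1=0, M2=73, M3=160, M4=260
Σ MᵢCᵢ = 0·73 + 73·92 + 160·115 + 260·59 = 0 + 6716 + 18400 + 15340 = 40456
Σ Rᵢ = 0 + 5 + 15 + 11 = 31
N̂ = 40456 / 31 ≈ 1305.0 → 1305

N ≈ 1305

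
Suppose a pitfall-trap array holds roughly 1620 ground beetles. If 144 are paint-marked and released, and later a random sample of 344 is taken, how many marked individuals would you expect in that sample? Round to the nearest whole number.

Expected recaptures E[R] = M·C / N.
E[R] = 144 × 344 / 1620 = 49536 / 1620 ≈ 30.6 → 31

expected recaptures ≈ 31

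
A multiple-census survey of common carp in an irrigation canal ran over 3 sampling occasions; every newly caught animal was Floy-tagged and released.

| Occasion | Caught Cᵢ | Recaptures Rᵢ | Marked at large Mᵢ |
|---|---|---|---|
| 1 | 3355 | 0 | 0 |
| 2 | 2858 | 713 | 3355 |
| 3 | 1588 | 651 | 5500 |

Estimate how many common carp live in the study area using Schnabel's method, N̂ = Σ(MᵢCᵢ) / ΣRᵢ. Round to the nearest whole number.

N ≈ 13,433

Σ MᵢCᵢ = 0·3355 + 3355·2858 + 5500·1588 = 0 + 9588590 + 8734000 = 18322590
Σ Rᵢ = 0 + 713 + 651 = 1364
N̂ = 18322590 / 1364 ≈ 13433.0 → 13433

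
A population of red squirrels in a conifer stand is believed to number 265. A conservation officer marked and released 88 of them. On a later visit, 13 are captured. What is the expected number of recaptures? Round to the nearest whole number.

Expected recaptures E[R] = M·C / N.
E[R] = 88 × 13 / 265 = 1144 / 265 ≈ 4.3 → 4

expected recaptures ≈ 4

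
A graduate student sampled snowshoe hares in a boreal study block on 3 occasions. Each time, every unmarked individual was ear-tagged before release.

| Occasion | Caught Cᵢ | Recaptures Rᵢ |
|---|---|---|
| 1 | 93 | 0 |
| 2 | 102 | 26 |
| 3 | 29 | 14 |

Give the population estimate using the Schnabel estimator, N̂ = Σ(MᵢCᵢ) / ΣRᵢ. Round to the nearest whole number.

N ≈ 360

Marked at large before each occasion: Mᵢ = Σⱼ<ᵢ (Cⱼ − Rⱼ) → M1=0, M2=93, M3=169
Σ MᵢCᵢ = 0·93 + 93·102 + 169·29 = 0 + 9486 + 4901 = 14387
Σ Rᵢ = 0 + 26 + 14 = 40
N̂ = 14387 / 40 ≈ 359.7 → 360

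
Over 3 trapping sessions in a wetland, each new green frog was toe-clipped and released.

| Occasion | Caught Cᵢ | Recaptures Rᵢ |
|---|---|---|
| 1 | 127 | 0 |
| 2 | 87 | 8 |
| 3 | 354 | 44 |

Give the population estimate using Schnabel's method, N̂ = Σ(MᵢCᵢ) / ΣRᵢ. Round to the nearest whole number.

Marked at large before each occasion: Mᵢ = Σⱼ<ᵢ (Cⱼ − Rⱼ) → M1=0, M2=127, M3=206
Σ MᵢCᵢ = 0·127 + 127·87 + 206·354 = 0 + 11049 + 72924 = 83973
Σ Rᵢ = 0 + 8 + 44 = 52
N̂ = 83973 / 52 ≈ 1614.9 → 1615

N ≈ 1615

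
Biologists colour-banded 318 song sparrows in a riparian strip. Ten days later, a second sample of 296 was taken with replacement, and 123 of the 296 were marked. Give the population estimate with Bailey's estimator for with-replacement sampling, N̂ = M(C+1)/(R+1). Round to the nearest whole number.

N̂ = 318·(296+1)/(123+1) = 318·297/124 = 94446/124 ≈ 761.7 → 762

N ≈ 762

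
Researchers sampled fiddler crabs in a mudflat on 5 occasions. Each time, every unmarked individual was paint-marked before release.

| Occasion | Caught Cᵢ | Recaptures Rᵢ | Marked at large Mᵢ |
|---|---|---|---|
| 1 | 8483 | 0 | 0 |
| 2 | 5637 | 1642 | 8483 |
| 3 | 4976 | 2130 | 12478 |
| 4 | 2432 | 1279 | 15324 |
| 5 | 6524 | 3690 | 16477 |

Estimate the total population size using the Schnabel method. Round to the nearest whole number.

N ≈ 29,135

Σ MᵢCᵢ = 0·8483 + 8483·5637 + 12478·4976 + 15324·2432 + 16477·6524 = 0 + 47818671 + 62090528 + 37267968 + 107495948 = 254673115
Σ Rᵢ = 0 + 1642 + 2130 + 1279 + 3690 = 8741
N̂ = 254673115 / 8741 ≈ 29135.47 → 29135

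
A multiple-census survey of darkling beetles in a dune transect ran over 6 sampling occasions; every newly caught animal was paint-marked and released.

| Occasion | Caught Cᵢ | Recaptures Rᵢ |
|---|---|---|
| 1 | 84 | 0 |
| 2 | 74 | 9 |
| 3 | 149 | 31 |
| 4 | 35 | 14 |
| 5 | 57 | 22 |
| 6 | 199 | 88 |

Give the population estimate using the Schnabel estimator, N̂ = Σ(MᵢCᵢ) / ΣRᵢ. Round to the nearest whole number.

Marked at large before each occasion: Mᵢ = Σⱼ<ᵢ (Cⱼ − Rⱼ) → M1=0, M2=84, M3=149, M4=267, M5=288, M6=323
Σ MᵢCᵢ = 0·84 + 84·74 + 149·149 + 267·35 + 288·57 + 323·199 = 0 + 6216 + 22201 + 9345 + 16416 + 64277 = 118455
Σ Rᵢ = 0 + 9 + 31 + 14 + 22 + 88 = 164
N̂ = 118455 / 164 ≈ 722.3 → 722

N ≈ 722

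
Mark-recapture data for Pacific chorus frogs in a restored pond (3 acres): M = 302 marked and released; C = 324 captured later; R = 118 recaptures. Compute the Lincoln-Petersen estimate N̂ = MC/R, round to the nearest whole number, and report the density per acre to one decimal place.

N̂ = 302·324/118 = 97848/118 ≈ 829.2 → 829
Density = N̂ / area = 829 / 3 ≈ 276.33 → 276.3 per acre

density ≈ 276.3 Pacific chorus frogs per acre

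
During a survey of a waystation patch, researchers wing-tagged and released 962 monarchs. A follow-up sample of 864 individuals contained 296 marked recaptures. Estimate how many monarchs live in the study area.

N = 2808

N = (962 × 864) / 296 = 831168 / 296 = 2808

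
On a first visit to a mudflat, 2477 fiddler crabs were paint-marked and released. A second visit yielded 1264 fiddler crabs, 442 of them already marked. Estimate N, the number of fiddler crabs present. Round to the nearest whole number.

The marked fraction in the recapture sample should equal the marked fraction in the population: 442/1264 = 2477/N.
N = (2477 × 1264) / 442 = 3130928 / 442 ≈ 7083.5 → 7084

N ≈ 7084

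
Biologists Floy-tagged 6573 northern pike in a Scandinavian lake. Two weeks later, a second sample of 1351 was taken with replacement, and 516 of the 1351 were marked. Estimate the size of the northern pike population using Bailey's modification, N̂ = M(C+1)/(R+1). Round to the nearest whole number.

N̂ = 6573·(1351+1)/(516+1) = 6573·1352/517 = 8886696/517 ≈ 17189.0 → 17189

N ≈ 17,189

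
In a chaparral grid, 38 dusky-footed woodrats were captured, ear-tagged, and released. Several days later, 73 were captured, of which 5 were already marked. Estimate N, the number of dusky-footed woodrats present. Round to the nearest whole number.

N = (38 × 73) / 5 = 2774 / 5 ≈ 554.8 → 555

N ≈ 555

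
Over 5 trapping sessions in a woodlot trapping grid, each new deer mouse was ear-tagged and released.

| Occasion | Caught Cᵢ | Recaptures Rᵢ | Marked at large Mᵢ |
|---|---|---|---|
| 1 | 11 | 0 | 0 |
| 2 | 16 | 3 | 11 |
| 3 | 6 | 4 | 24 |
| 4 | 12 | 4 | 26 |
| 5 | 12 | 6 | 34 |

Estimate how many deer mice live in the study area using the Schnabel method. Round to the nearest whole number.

Σ MᵢCᵢ = 0·11 + 11·16 + 24·6 + 26·12 + 34·12 = 0 + 176 + 144 + 312 + 408 = 1040
Σ Rᵢ = 0 + 3 + 4 + 4 + 6 = 17
N̂ = 1040 / 17 ≈ 61.2 → 61

N ≈ 61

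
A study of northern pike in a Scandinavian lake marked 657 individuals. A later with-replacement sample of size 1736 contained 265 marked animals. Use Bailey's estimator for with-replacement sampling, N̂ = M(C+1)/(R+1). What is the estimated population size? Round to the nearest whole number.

N ≈ 4290

N̂ = 657·(1736+1)/(265+1) = 657·1737/266 = 1141209/266 ≈ 4290.3 → 4290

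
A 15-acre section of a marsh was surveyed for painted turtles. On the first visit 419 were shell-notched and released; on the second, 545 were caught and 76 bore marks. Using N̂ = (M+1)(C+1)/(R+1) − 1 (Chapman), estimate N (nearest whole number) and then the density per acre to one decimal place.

density ≈ 198.5 painted turtles per acre

N̂ = 420·546/77 − 1 = 229320/77 − 1 ≈ 2977.2 → 2977
Density = N̂ / area = 2977 / 15 ≈ 198.47 → 198.5 per acre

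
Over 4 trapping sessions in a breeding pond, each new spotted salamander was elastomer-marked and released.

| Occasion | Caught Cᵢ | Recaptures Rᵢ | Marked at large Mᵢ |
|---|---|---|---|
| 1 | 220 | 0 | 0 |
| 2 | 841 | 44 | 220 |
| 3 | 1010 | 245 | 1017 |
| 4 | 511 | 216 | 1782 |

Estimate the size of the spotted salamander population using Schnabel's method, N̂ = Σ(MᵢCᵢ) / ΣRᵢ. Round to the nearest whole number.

Σ MᵢCᵢ = 0·220 + 220·841 + 1017·1010 + 1782·511 = 0 + 185020 + 1027170 + 910602 = 2122792
Σ Rᵢ = 0 + 44 + 245 + 216 = 505
N̂ = 2122792 / 505 ≈ 4203.5 → 4204

N ≈ 4204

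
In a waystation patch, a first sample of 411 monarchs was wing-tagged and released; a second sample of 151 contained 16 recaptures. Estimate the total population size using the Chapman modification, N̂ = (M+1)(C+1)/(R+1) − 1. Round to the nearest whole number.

N ≈ 3683

N̂ = (411+1)(151+1)/(16+1) − 1 = 412·152/17 − 1
= 62624/17 − 1 ≈ 3683.8 − 1 ≈ 3682.8 → 3683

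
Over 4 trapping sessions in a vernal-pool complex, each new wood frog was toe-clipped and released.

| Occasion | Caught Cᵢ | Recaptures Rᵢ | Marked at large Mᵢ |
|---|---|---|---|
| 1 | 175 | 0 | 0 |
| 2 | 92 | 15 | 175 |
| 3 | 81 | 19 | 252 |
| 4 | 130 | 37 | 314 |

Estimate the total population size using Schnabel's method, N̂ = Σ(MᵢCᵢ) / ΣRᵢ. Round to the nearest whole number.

Σ MᵢCᵢ = 0·175 + 175·92 + 252·81 + 314·130 = 0 + 16100 + 20412 + 40820 = 77332
Σ Rᵢ = 0 + 15 + 19 + 37 = 71
N̂ = 77332 / 71 ≈ 1089.2 → 1089

N ≈ 1089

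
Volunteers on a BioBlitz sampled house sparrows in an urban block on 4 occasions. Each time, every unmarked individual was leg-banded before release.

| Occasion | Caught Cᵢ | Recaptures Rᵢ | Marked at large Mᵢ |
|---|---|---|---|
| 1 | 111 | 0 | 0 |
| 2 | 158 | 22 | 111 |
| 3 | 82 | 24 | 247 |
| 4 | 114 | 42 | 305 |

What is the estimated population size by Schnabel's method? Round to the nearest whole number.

N ≈ 825

Σ MᵢCᵢ = 0·111 + 111·158 + 247·82 + 305·114 = 0 + 17538 + 20254 + 34770 = 72562
Σ Rᵢ = 0 + 22 + 24 + 42 = 88
N̂ = 72562 / 88 ≈ 824.6 → 825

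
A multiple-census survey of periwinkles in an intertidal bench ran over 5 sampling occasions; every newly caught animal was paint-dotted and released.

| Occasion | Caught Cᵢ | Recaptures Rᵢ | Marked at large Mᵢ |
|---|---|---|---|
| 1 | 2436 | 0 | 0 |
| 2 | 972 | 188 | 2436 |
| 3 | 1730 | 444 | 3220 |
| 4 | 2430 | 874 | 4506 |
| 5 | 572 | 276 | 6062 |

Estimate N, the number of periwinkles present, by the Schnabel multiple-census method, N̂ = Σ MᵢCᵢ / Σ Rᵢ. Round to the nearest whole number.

Σ MᵢCᵢ = 0·2436 + 2436·972 + 3220·1730 + 4506·2430 + 6062·572 = 0 + 2367792 + 5570600 + 10949580 + 3467464 = 22355436
Σ Rᵢ = 0 + 188 + 444 + 874 + 276 = 1782
N̂ = 22355436 / 1782 ≈ 12545.1 → 12545

N ≈ 12,545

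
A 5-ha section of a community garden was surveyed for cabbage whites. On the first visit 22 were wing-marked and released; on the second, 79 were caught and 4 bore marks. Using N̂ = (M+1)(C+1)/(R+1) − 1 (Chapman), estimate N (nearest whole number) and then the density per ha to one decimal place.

density ≈ 73.4 cabbage whites per ha

N̂ = 23·80/5 − 1 = 1840/5 − 1 = 367
Density = N̂ / area = 367 / 5 ≈ 73.40 → 73.4 per ha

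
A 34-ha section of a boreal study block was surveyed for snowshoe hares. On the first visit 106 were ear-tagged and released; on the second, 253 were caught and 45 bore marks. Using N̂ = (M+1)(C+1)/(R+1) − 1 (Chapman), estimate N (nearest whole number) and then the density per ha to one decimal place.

N̂ = 107·254/46 − 1 = 27178/46 − 1 ≈ 589.8 → 590
Density = N̂ / area = 590 / 34 ≈ 17.35 → 17.4 per ha

density ≈ 17.4 snowshoe hares per ha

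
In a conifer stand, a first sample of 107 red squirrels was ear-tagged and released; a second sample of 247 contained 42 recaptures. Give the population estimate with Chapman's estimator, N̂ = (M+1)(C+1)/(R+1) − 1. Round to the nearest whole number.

N ≈ 622

N̂ = (107+1)(247+1)/(42+1) − 1 = 108·248/43 − 1
= 26784/43 − 1 ≈ 622.9 − 1 ≈ 621.9 → 622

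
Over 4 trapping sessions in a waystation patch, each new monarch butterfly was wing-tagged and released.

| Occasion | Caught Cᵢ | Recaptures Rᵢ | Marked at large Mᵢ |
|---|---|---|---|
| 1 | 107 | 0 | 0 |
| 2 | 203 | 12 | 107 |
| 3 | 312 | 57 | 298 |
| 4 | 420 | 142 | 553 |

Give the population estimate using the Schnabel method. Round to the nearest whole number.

Σ MᵢCᵢ = 0·107 + 107·203 + 298·312 + 553·420 = 0 + 21721 + 92976 + 232260 = 346957
Σ Rᵢ = 0 + 12 + 57 + 142 = 211
N̂ = 346957 / 211 ≈ 1644.3 → 1644

N ≈ 1644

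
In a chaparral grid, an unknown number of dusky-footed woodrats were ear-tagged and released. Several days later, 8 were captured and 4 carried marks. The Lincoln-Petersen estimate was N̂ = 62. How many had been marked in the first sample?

From N = M·C/R: M = N·R / C = 62·4 / 8 = 248 / 8 = 31.

M = 31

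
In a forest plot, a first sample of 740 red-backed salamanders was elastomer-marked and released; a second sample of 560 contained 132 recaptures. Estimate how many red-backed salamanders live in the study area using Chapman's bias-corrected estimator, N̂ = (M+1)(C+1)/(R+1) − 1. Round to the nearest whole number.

N ≈ 3125

N̂ = (740+1)(560+1)/(132+1) − 1 = 741·561/133 − 1
= 415701/133 − 1 ≈ 3125.6 − 1 ≈ 3124.6 → 3125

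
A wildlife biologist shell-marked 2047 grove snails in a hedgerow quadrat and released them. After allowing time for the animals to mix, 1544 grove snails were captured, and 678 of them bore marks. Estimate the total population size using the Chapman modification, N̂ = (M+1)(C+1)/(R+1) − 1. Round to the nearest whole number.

N ≈ 4659

N̂ = (2047+1)(1544+1)/(678+1) − 1 = 2048·1545/679 − 1
= 3164160/679 − 1 ≈ 4660.0 − 1 ≈ 4659.0 → 4659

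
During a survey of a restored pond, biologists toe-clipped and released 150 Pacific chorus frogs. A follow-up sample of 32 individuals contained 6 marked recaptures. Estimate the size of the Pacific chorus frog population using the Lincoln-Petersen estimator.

N = 800

N = (150 × 32) / 6 = 4800 / 6 = 800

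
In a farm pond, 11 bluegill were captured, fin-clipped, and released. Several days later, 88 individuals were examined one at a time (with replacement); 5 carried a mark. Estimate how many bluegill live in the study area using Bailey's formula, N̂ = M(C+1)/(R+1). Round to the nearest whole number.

N̂ = 11·(88+1)/(5+1) = 11·89/6 = 979/6 ≈ 163.2 → 163

N ≈ 163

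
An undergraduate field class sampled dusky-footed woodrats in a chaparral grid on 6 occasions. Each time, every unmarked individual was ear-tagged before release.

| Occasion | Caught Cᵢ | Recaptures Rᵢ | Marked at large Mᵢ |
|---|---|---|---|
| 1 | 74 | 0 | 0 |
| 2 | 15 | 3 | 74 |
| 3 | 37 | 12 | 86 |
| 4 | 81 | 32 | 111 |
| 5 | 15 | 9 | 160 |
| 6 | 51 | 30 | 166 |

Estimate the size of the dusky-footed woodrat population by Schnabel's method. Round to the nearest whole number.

Σ MᵢCᵢ = 0·74 + 74·15 + 86·37 + 111·81 + 160·15 + 166·51 = 0 + 1110 + 3182 + 8991 + 2400 + 8466 = 24149
Σ Rᵢ = 0 + 3 + 12 + 32 + 9 + 30 = 86
N̂ = 24149 / 86 ≈ 280.8 → 281

N ≈ 281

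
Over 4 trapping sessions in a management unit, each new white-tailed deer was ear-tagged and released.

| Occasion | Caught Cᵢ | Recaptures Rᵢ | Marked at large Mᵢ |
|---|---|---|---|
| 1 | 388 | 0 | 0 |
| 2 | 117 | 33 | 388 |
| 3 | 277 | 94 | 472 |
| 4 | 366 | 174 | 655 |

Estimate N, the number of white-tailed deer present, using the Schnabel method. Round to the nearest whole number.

N ≈ 1382

Σ MᵢCᵢ = 0·388 + 388·117 + 472·277 + 655·366 = 0 + 45396 + 130744 + 239730 = 415870
Σ Rᵢ = 0 + 33 + 94 + 174 = 301
N̂ = 415870 / 301 ≈ 1381.6 → 1382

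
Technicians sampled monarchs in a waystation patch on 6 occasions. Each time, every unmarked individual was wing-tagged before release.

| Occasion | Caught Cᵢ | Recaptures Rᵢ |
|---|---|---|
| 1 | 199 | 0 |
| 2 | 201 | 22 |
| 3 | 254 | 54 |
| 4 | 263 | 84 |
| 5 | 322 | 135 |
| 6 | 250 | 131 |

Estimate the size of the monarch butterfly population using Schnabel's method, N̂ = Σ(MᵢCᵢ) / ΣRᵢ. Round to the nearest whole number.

N ≈ 1802

Marked at large before each occasion: Mᵢ = Σⱼ<ᵢ (Cⱼ − Rⱼ) → M1=0, M2=199, M3=378, M4=578, M5=757, M6=944
Σ MᵢCᵢ = 0·199 + 199·201 + 378·254 + 578·263 + 757·322 + 944·250 = 0 + 39999 + 96012 + 152014 + 243754 + 236000 = 767779
Σ Rᵢ = 0 + 22 + 54 + 84 + 135 + 131 = 426
N̂ = 767779 / 426 ≈ 1802.3 → 1802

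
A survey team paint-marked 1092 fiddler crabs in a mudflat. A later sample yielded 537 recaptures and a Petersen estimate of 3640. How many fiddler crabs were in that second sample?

From N = M·C/R: C = N·R / M = 3640·537 / 1092 = 1954680 / 1092 = 1790.

C = 1790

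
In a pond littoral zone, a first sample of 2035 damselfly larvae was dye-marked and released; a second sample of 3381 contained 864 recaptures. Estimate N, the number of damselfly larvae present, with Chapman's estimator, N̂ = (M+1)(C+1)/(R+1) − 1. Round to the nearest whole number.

N ≈ 7959

N̂ = (2035+1)(3381+1)/(864+1) − 1 = 2036·3382/865 − 1
= 6885752/865 − 1 ≈ 7960.4 − 1 ≈ 7959.4 → 7959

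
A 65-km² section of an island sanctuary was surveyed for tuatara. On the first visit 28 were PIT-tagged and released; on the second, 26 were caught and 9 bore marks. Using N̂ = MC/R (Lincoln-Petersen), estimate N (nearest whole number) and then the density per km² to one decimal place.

N̂ = 28·26/9 = 728/9 ≈ 80.9 → 81
Density = N̂ / area = 81 / 65 ≈ 1.246 → 1.2 per km²

density ≈ 1.2 tuatara per km²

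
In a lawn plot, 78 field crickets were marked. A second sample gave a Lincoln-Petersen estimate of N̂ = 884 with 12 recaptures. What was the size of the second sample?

From N = M·C/R: C = N·R / M = 884·12 / 78 = 10608 / 78 = 136.

C = 136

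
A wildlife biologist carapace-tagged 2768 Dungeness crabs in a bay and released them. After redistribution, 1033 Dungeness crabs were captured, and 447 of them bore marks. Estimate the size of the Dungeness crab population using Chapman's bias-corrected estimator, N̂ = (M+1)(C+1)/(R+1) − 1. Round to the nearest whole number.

N̂ = (2768+1)(1033+1)/(447+1) − 1 = 2769·1034/448 − 1
= 2863146/448 − 1 ≈ 6391.0 − 1 ≈ 6390.0 → 6390

N ≈ 6390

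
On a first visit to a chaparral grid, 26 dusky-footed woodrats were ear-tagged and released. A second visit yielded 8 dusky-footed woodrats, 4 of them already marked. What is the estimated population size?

Lincoln-Petersen assumes M/N = R/C, so N = M·C / R.
N = (26 × 8) / 4 = 208 / 4 = 52

N = 52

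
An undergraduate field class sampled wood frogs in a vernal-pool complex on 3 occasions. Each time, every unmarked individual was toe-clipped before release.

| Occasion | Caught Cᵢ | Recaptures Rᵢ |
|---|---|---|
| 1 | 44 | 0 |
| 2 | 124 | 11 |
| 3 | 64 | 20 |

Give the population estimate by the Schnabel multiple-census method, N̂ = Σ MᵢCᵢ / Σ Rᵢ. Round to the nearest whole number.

Marked at large before each occasion: Mᵢ = Σⱼ<ᵢ (Cⱼ − Rⱼ) → M1=0, M2=44, M3=157
Σ MᵢCᵢ = 0·44 + 44·124 + 157·64 = 0 + 5456 + 10048 = 15504
Σ Rᵢ = 0 + 11 + 20 = 31
N̂ = 15504 / 31 ≈ 500.1 → 500

N ≈ 500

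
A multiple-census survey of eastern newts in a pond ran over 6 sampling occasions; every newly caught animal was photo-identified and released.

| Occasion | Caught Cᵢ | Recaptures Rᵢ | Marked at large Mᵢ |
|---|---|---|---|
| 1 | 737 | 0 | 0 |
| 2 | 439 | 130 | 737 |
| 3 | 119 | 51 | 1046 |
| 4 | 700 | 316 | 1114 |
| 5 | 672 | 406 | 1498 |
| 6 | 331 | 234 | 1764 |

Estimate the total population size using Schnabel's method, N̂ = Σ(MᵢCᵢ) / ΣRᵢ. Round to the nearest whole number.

N ≈ 2479

Σ MᵢCᵢ = 0·737 + 737·439 + 1046·119 + 1114·700 + 1498·672 + 1764·331 = 0 + 323543 + 124474 + 779800 + 1006656 + 583884 = 2818357
Σ Rᵢ = 0 + 130 + 51 + 316 + 406 + 234 = 1137
N̂ = 2818357 / 1137 ≈ 2478.8 → 2479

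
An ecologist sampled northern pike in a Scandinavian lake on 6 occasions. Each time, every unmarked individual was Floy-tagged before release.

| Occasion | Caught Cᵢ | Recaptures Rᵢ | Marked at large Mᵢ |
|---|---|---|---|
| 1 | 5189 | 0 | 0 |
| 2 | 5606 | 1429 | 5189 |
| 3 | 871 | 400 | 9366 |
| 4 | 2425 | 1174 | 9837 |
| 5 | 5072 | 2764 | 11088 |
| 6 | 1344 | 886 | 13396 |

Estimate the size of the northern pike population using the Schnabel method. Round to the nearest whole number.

N ≈ 20,343

Σ MᵢCᵢ = 0·5189 + 5189·5606 + 9366·871 + 9837·2425 + 11088·5072 + 13396·1344 = 0 + 29089534 + 8157786 + 23854725 + 56238336 + 18004224 = 135344605
Σ Rᵢ = 0 + 1429 + 400 + 1174 + 2764 + 886 = 6653
N̂ = 135344605 / 6653 ≈ 20343.4 → 20343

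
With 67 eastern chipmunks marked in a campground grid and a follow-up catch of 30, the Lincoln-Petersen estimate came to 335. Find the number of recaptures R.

From N = M·C/R: R = M·C / N = 67·30 / 335 = 2010 / 335 = 6.

R = 6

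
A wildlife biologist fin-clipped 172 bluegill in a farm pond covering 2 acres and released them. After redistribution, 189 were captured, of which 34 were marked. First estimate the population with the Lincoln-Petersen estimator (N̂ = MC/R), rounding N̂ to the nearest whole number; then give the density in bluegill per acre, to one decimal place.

N̂ = 172·189/34 = 32508/34 ≈ 956.1 → 956
Density = N̂ / area = 956 / 2 = 478.0 per acre

density ≈ 478.0 bluegill per acre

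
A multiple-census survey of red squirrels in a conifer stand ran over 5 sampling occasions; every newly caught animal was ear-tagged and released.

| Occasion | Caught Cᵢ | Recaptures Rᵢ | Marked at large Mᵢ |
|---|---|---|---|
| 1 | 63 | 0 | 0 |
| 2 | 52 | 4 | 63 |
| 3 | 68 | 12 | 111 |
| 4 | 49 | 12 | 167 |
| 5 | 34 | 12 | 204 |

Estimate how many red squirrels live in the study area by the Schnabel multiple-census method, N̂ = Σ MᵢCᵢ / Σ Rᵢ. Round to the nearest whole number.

N ≈ 649

Σ MᵢCᵢ = 0·63 + 63·52 + 111·68 + 167·49 + 204·34 = 0 + 3276 + 7548 + 8183 + 6936 = 25943
Σ Rᵢ = 0 + 4 + 12 + 12 + 12 = 40
N̂ = 25943 / 40 ≈ 648.6 → 649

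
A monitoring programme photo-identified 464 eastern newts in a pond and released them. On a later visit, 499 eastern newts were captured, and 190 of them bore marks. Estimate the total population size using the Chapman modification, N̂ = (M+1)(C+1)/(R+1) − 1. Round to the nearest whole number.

N̂ = (464+1)(499+1)/(190+1) − 1 = 465·500/191 − 1
= 232500/191 − 1 ≈ 1217.3 − 1 ≈ 1216.3 → 1216

N ≈ 1216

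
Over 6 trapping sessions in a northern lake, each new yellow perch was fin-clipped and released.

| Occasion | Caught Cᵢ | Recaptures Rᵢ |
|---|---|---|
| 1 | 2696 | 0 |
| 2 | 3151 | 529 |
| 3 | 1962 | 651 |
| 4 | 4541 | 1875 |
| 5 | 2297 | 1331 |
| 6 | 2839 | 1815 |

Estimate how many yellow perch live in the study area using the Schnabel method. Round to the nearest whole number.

Marked at large before each occasion: Mᵢ = Σⱼ<ᵢ (Cⱼ − Rⱼ) → M1=0, M2=2696, M3=5318, M4=6629, M5=9295, M6=10261
Σ MᵢCᵢ = 0·2696 + 2696·3151 + 5318·1962 + 6629·4541 + 9295·2297 + 10261·2839 = 0 + 8495096 + 10433916 + 30102289 + 21350615 + 29130979 = 99512895
Σ Rᵢ = 0 + 529 + 651 + 1875 + 1331 + 1815 = 6201
N̂ = 99512895 / 6201 ≈ 16047.9 → 16048

N ≈ 16,048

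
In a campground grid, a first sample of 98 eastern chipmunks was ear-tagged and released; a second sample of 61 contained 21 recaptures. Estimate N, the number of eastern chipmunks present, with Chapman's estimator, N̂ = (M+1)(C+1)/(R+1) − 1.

N̂ = (98+1)(61+1)/(21+1) − 1 = 99·62/22 − 1
= 6138/22 − 1 = 279 − 1 = 278

N = 278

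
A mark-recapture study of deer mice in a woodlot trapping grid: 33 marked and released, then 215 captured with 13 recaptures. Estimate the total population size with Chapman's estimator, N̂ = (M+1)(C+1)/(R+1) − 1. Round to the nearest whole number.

N̂ = (33+1)(215+1)/(13+1) − 1 = 34·216/14 − 1
= 7344/14 − 1 ≈ 524.6 − 1 ≈ 523.6 → 524

N ≈ 524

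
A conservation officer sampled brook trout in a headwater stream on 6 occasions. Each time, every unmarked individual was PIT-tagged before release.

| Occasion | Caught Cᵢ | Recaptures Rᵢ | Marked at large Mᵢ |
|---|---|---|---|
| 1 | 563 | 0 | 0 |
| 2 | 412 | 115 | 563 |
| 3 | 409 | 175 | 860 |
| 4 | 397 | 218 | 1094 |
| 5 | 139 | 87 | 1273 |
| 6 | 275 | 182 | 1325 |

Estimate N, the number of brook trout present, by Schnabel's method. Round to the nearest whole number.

N ≈ 2007

Σ MᵢCᵢ = 0·563 + 563·412 + 860·409 + 1094·397 + 1273·139 + 1325·275 = 0 + 231956 + 351740 + 434318 + 176947 + 364375 = 1559336
Σ Rᵢ = 0 + 115 + 175 + 218 + 87 + 182 = 777
N̂ = 1559336 / 777 ≈ 2006.9 → 2007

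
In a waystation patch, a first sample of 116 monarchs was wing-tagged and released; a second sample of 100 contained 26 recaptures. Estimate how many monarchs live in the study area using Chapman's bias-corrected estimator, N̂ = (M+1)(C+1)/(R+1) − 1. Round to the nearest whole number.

N̂ = (116+1)(100+1)/(26+1) − 1 = 117·101/27 − 1
= 11817/27 − 1 ≈ 437.7 − 1 ≈ 436.7 → 437

N ≈ 437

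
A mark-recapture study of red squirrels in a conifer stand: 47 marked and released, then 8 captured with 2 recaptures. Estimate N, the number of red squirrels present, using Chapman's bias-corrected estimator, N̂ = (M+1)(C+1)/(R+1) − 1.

N = 143

N̂ = (47+1)(8+1)/(2+1) − 1 = 48·9/3 − 1
= 432/3 − 1 = 144 − 1 = 143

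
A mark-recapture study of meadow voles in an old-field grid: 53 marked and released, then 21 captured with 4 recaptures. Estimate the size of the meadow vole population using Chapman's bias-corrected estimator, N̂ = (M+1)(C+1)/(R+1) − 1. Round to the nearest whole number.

N ≈ 237

N̂ = (53+1)(21+1)/(4+1) − 1 = 54·22/5 − 1
= 1188/5 − 1 ≈ 237.6 − 1 ≈ 236.6 → 237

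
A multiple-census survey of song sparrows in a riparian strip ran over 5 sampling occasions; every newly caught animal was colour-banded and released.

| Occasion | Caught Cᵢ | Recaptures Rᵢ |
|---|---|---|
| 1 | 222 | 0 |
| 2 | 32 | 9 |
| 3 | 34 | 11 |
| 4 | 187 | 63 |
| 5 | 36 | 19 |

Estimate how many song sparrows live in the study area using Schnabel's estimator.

N = 781

Marked at large before each occasion: Mᵢ = Σⱼ<ᵢ (Cⱼ − Rⱼ) → M1=0, M2=222, M3=245, M4=268, M5=392
Σ MᵢCᵢ = 0·222 + 222·32 + 245·34 + 268·187 + 392·36 = 0 + 7104 + 8330 + 50116 + 14112 = 79662
Σ Rᵢ = 0 + 9 + 11 + 63 + 19 = 102
N̂ = 79662 / 102 = 781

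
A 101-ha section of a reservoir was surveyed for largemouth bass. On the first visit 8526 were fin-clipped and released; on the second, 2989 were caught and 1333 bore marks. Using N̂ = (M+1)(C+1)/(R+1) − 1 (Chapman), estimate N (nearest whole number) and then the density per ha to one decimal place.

density ≈ 189.2 largemouth bass per ha

N̂ = 8527·2990/1334 − 1 = 25495730/1334 − 1 ≈ 19111.2 → 19111
Density = N̂ / area = 19111 / 101 ≈ 189.22 → 189.2 per ha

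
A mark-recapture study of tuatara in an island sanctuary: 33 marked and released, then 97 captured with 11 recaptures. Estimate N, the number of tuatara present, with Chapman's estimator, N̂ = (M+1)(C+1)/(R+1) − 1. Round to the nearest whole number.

N̂ = (33+1)(97+1)/(11+1) − 1 = 34·98/12 − 1
= 3332/12 − 1 ≈ 277.7 − 1 ≈ 276.7 → 277

N ≈ 277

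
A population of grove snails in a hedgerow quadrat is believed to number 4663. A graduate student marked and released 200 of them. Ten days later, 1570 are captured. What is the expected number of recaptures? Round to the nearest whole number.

Expected recaptures E[R] = M·C / N.
E[R] = 200 × 1570 / 4663 = 314000 / 4663 ≈ 67.3 → 67

expected recaptures ≈ 67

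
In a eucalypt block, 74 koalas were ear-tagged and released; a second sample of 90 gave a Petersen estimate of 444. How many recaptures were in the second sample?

R = 15

From N = M·C/R: R = M·C / N = 74·90 / 444 = 6660 / 444 = 15.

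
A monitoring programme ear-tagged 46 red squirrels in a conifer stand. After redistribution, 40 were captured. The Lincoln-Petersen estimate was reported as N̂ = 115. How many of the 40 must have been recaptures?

From N = M·C/R: R = M·C / N = 46·40 / 115 = 1840 / 115 = 16.

R = 16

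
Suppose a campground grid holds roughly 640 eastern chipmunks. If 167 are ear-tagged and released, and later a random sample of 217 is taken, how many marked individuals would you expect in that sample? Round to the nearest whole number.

expected recaptures ≈ 57

Expected recaptures E[R] = M·C / N.
E[R] = 167 × 217 / 640 = 36239 / 640 ≈ 56.6 → 57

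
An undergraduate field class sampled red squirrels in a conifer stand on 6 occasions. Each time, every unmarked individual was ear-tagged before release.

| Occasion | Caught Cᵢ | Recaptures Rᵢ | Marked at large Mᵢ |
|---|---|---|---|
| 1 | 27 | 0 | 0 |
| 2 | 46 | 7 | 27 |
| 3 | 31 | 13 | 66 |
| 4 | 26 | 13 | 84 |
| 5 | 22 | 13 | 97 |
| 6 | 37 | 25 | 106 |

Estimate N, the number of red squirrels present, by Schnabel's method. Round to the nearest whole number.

Σ MᵢCᵢ = 0·27 + 27·46 + 66·31 + 84·26 + 97·22 + 106·37 = 0 + 1242 + 2046 + 2184 + 2134 + 3922 = 11528
Σ Rᵢ = 0 + 7 + 13 + 13 + 13 + 25 = 71
N̂ = 11528 / 71 ≈ 162.4 → 162

N ≈ 162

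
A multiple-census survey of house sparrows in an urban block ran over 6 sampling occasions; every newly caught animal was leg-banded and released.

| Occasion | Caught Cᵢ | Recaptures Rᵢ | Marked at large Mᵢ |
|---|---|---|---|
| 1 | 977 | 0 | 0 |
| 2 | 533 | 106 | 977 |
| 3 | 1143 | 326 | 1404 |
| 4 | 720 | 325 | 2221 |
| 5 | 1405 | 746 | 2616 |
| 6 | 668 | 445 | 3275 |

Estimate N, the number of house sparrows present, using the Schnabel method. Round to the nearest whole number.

N ≈ 4922

Σ MᵢCᵢ = 0·977 + 977·533 + 1404·1143 + 2221·720 + 2616·1405 + 3275·668 = 0 + 520741 + 1604772 + 1599120 + 3675480 + 2187700 = 9587813
Σ Rᵢ = 0 + 106 + 326 + 325 + 746 + 445 = 1948
N̂ = 9587813 / 1948 ≈ 4921.9 → 4922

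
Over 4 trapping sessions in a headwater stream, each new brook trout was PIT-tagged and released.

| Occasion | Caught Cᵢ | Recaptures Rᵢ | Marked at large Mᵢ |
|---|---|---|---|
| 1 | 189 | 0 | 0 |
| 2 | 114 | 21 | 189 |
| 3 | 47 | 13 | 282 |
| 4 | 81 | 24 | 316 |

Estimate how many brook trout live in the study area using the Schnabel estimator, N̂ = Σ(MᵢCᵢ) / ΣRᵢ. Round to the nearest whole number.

Σ MᵢCᵢ = 0·189 + 189·114 + 282·47 + 316·81 = 0 + 21546 + 13254 + 25596 = 60396
Σ Rᵢ = 0 + 21 + 13 + 24 = 58
N̂ = 60396 / 58 ≈ 1041.3 → 1041

N ≈ 1041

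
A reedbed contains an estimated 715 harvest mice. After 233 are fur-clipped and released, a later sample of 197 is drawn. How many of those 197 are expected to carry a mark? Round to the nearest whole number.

expected recaptures ≈ 64

Expected recaptures E[R] = M·C / N.
E[R] = 233 × 197 / 715 = 45901 / 715 ≈ 64.2 → 64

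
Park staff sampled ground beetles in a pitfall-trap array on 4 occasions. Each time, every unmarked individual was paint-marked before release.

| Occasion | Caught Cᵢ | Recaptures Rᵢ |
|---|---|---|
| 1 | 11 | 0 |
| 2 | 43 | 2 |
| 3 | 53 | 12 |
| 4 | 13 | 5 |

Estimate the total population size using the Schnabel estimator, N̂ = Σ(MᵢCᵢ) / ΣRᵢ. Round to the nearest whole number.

Marked at large before each occasion: Mᵢ = Σⱼ<ᵢ (Cⱼ − Rⱼ) → M1=0, M2=11, M3=52, M4=93
Σ MᵢCᵢ = 0·11 + 11·43 + 52·53 + 93·13 = 0 + 473 + 2756 + 1209 = 4438
Σ Rᵢ = 0 + 2 + 12 + 5 = 19
N̂ = 4438 / 19 ≈ 233.6 → 234

N ≈ 234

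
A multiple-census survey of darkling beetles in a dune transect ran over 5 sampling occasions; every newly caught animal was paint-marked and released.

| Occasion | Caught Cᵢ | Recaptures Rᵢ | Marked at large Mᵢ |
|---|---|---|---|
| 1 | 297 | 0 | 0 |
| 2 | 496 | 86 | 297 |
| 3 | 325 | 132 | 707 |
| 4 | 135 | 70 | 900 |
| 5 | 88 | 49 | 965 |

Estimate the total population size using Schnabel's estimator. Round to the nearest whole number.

N ≈ 1731

Σ MᵢCᵢ = 0·297 + 297·496 + 707·325 + 900·135 + 965·88 = 0 + 147312 + 229775 + 121500 + 84920 = 583507
Σ Rᵢ = 0 + 86 + 132 + 70 + 49 = 337
N̂ = 583507 / 337 ≈ 1731.47 → 1731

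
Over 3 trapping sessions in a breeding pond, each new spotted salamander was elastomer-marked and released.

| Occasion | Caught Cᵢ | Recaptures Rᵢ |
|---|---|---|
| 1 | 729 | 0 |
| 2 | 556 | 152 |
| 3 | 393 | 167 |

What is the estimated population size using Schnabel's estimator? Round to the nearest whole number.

Marked at large before each occasion: Mᵢ = Σⱼ<ᵢ (Cⱼ − Rⱼ) → M1=0, M2=729, M3=1133
Σ MᵢCᵢ = 0·729 + 729·556 + 1133·393 = 0 + 405324 + 445269 = 850593
Σ Rᵢ = 0 + 152 + 167 = 319
N̂ = 850593 / 319 ≈ 2666.4 → 2666

N ≈ 2666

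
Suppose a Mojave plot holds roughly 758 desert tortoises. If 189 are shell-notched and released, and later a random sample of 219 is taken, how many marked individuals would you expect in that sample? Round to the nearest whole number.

expected recaptures ≈ 55

The marked fraction of the population is 189/758, so in a sample of 219 expect C·(M/N) marked.
E[R] = 189 × 219 / 758 = 41391 / 758 ≈ 54.6 → 55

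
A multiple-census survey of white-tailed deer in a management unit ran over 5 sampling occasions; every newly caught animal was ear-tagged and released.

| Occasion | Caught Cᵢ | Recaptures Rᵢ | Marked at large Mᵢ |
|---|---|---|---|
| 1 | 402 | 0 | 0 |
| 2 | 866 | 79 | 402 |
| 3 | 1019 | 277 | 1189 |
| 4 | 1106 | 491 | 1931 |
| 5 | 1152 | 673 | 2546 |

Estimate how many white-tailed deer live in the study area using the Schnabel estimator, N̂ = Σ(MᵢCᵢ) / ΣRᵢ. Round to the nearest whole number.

Σ MᵢCᵢ = 0·402 + 402·866 + 1189·1019 + 1931·1106 + 2546·1152 = 0 + 348132 + 1211591 + 2135686 + 2932992 = 6628401
Σ Rᵢ = 0 + 79 + 277 + 491 + 673 = 1520
N̂ = 6628401 / 1520 ≈ 4360.8 → 4361

N ≈ 4361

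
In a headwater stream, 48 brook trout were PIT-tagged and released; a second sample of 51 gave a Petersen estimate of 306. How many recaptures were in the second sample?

From N = M·C/R: R = M·C / N = 48·51 / 306 = 2448 / 306 = 8.

R = 8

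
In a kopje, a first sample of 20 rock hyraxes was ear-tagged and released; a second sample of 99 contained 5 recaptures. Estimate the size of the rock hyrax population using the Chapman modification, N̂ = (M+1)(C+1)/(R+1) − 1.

N̂ = (20+1)(99+1)/(5+1) − 1 = 21·100/6 − 1
= 2100/6 − 1 = 350 − 1 = 349

N = 349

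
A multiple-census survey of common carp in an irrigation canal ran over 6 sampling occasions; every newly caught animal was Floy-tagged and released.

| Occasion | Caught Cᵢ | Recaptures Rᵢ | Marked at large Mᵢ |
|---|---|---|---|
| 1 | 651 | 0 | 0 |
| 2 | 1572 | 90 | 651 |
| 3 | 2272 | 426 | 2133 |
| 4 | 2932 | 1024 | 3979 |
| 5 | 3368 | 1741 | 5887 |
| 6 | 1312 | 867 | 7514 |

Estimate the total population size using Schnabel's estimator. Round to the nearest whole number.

Σ MᵢCᵢ = 0·651 + 651·1572 + 2133·2272 + 3979·2932 + 5887·3368 + 7514·1312 = 0 + 1023372 + 4846176 + 11666428 + 19827416 + 9858368 = 47221760
Σ Rᵢ = 0 + 90 + 426 + 1024 + 1741 + 867 = 4148
N̂ = 47221760 / 4148 ≈ 11384.2 → 11384

N ≈ 11,384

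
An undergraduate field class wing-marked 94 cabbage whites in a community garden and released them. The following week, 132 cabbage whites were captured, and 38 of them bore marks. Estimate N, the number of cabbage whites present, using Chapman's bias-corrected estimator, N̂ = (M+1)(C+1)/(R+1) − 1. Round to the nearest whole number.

N̂ = (94+1)(132+1)/(38+1) − 1 = 95·133/39 − 1
= 12635/39 − 1 ≈ 324.0 − 1 ≈ 323.0 → 323

N ≈ 323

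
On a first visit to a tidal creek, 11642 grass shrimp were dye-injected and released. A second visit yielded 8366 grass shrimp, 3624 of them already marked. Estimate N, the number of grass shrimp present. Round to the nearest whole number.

N ≈ 26,876

If marked individuals mix randomly, R/C ≈ M/N, giving N ≈ M·C/R.
N = (11642 × 8366) / 3624 = 97396972 / 3624 ≈ 26875.5 → 26876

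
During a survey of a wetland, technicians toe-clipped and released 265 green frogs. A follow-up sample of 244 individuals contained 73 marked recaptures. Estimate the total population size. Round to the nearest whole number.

Lincoln-Petersen assumes M/N = R/C, so N = M·C / R.
N = (265 × 244) / 73 = 64660 / 73 ≈ 885.8 → 886

N ≈ 886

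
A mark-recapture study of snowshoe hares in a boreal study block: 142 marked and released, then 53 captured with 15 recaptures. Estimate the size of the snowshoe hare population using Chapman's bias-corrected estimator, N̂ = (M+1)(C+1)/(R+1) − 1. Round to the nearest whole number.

N ≈ 482

N̂ = (142+1)(53+1)/(15+1) − 1 = 143·54/16 − 1
= 7722/16 − 1 ≈ 482.6 − 1 ≈ 481.6 → 482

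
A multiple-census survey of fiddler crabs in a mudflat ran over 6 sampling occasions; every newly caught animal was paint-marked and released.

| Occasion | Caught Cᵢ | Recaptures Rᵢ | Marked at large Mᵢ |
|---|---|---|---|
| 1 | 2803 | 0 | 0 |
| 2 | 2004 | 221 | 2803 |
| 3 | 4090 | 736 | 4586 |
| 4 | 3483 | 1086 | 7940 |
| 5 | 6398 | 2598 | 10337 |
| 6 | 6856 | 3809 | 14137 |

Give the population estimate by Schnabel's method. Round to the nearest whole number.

Σ MᵢCᵢ = 0·2803 + 2803·2004 + 4586·4090 + 7940·3483 + 10337·6398 + 14137·6856 = 0 + 5617212 + 18756740 + 27655020 + 66136126 + 96923272 = 215088370
Σ Rᵢ = 0 + 221 + 736 + 1086 + 2598 + 3809 = 8450
N̂ = 215088370 / 8450 ≈ 25454.2 → 25454

N ≈ 25,454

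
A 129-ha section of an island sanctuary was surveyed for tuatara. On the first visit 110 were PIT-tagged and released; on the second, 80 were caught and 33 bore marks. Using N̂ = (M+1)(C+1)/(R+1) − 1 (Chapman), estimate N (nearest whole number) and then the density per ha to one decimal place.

N̂ = 111·81/34 − 1 = 8991/34 − 1 ≈ 263.4 → 263
Density = N̂ / area = 263 / 129 ≈ 2.04 → 2.0 per ha

density ≈ 2.0 tuatara per ha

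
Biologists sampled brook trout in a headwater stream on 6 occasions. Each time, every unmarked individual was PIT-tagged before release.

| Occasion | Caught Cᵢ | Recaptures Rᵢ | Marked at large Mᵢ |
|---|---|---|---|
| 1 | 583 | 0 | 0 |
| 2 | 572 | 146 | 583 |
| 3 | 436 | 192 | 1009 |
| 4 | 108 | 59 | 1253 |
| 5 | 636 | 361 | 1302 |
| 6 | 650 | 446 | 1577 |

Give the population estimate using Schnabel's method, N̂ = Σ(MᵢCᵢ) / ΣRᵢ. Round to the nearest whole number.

Σ MᵢCᵢ = 0·583 + 583·572 + 1009·436 + 1253·108 + 1302·636 + 1577·650 = 0 + 333476 + 439924 + 135324 + 828072 + 1025050 = 2761846
Σ Rᵢ = 0 + 146 + 192 + 59 + 361 + 446 = 1204
N̂ = 2761846 / 1204 ≈ 2293.9 → 2294

N ≈ 2294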